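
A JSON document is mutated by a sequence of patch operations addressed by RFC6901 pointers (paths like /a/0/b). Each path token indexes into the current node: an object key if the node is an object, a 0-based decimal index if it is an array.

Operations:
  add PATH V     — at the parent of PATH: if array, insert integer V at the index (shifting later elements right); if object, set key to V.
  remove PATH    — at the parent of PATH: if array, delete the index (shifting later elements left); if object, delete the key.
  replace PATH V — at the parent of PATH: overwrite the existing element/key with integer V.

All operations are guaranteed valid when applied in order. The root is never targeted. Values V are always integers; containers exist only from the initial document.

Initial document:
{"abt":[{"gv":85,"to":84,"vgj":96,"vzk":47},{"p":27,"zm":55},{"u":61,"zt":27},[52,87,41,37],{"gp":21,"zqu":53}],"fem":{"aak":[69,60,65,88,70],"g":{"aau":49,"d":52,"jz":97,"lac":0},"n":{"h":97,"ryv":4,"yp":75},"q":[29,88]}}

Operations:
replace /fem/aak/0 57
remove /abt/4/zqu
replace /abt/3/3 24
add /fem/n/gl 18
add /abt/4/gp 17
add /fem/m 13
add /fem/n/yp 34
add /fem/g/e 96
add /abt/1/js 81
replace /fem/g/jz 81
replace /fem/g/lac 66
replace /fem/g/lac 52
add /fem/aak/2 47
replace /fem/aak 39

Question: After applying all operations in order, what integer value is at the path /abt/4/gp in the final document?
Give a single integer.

After op 1 (replace /fem/aak/0 57): {"abt":[{"gv":85,"to":84,"vgj":96,"vzk":47},{"p":27,"zm":55},{"u":61,"zt":27},[52,87,41,37],{"gp":21,"zqu":53}],"fem":{"aak":[57,60,65,88,70],"g":{"aau":49,"d":52,"jz":97,"lac":0},"n":{"h":97,"ryv":4,"yp":75},"q":[29,88]}}
After op 2 (remove /abt/4/zqu): {"abt":[{"gv":85,"to":84,"vgj":96,"vzk":47},{"p":27,"zm":55},{"u":61,"zt":27},[52,87,41,37],{"gp":21}],"fem":{"aak":[57,60,65,88,70],"g":{"aau":49,"d":52,"jz":97,"lac":0},"n":{"h":97,"ryv":4,"yp":75},"q":[29,88]}}
After op 3 (replace /abt/3/3 24): {"abt":[{"gv":85,"to":84,"vgj":96,"vzk":47},{"p":27,"zm":55},{"u":61,"zt":27},[52,87,41,24],{"gp":21}],"fem":{"aak":[57,60,65,88,70],"g":{"aau":49,"d":52,"jz":97,"lac":0},"n":{"h":97,"ryv":4,"yp":75},"q":[29,88]}}
After op 4 (add /fem/n/gl 18): {"abt":[{"gv":85,"to":84,"vgj":96,"vzk":47},{"p":27,"zm":55},{"u":61,"zt":27},[52,87,41,24],{"gp":21}],"fem":{"aak":[57,60,65,88,70],"g":{"aau":49,"d":52,"jz":97,"lac":0},"n":{"gl":18,"h":97,"ryv":4,"yp":75},"q":[29,88]}}
After op 5 (add /abt/4/gp 17): {"abt":[{"gv":85,"to":84,"vgj":96,"vzk":47},{"p":27,"zm":55},{"u":61,"zt":27},[52,87,41,24],{"gp":17}],"fem":{"aak":[57,60,65,88,70],"g":{"aau":49,"d":52,"jz":97,"lac":0},"n":{"gl":18,"h":97,"ryv":4,"yp":75},"q":[29,88]}}
After op 6 (add /fem/m 13): {"abt":[{"gv":85,"to":84,"vgj":96,"vzk":47},{"p":27,"zm":55},{"u":61,"zt":27},[52,87,41,24],{"gp":17}],"fem":{"aak":[57,60,65,88,70],"g":{"aau":49,"d":52,"jz":97,"lac":0},"m":13,"n":{"gl":18,"h":97,"ryv":4,"yp":75},"q":[29,88]}}
After op 7 (add /fem/n/yp 34): {"abt":[{"gv":85,"to":84,"vgj":96,"vzk":47},{"p":27,"zm":55},{"u":61,"zt":27},[52,87,41,24],{"gp":17}],"fem":{"aak":[57,60,65,88,70],"g":{"aau":49,"d":52,"jz":97,"lac":0},"m":13,"n":{"gl":18,"h":97,"ryv":4,"yp":34},"q":[29,88]}}
After op 8 (add /fem/g/e 96): {"abt":[{"gv":85,"to":84,"vgj":96,"vzk":47},{"p":27,"zm":55},{"u":61,"zt":27},[52,87,41,24],{"gp":17}],"fem":{"aak":[57,60,65,88,70],"g":{"aau":49,"d":52,"e":96,"jz":97,"lac":0},"m":13,"n":{"gl":18,"h":97,"ryv":4,"yp":34},"q":[29,88]}}
After op 9 (add /abt/1/js 81): {"abt":[{"gv":85,"to":84,"vgj":96,"vzk":47},{"js":81,"p":27,"zm":55},{"u":61,"zt":27},[52,87,41,24],{"gp":17}],"fem":{"aak":[57,60,65,88,70],"g":{"aau":49,"d":52,"e":96,"jz":97,"lac":0},"m":13,"n":{"gl":18,"h":97,"ryv":4,"yp":34},"q":[29,88]}}
After op 10 (replace /fem/g/jz 81): {"abt":[{"gv":85,"to":84,"vgj":96,"vzk":47},{"js":81,"p":27,"zm":55},{"u":61,"zt":27},[52,87,41,24],{"gp":17}],"fem":{"aak":[57,60,65,88,70],"g":{"aau":49,"d":52,"e":96,"jz":81,"lac":0},"m":13,"n":{"gl":18,"h":97,"ryv":4,"yp":34},"q":[29,88]}}
After op 11 (replace /fem/g/lac 66): {"abt":[{"gv":85,"to":84,"vgj":96,"vzk":47},{"js":81,"p":27,"zm":55},{"u":61,"zt":27},[52,87,41,24],{"gp":17}],"fem":{"aak":[57,60,65,88,70],"g":{"aau":49,"d":52,"e":96,"jz":81,"lac":66},"m":13,"n":{"gl":18,"h":97,"ryv":4,"yp":34},"q":[29,88]}}
After op 12 (replace /fem/g/lac 52): {"abt":[{"gv":85,"to":84,"vgj":96,"vzk":47},{"js":81,"p":27,"zm":55},{"u":61,"zt":27},[52,87,41,24],{"gp":17}],"fem":{"aak":[57,60,65,88,70],"g":{"aau":49,"d":52,"e":96,"jz":81,"lac":52},"m":13,"n":{"gl":18,"h":97,"ryv":4,"yp":34},"q":[29,88]}}
After op 13 (add /fem/aak/2 47): {"abt":[{"gv":85,"to":84,"vgj":96,"vzk":47},{"js":81,"p":27,"zm":55},{"u":61,"zt":27},[52,87,41,24],{"gp":17}],"fem":{"aak":[57,60,47,65,88,70],"g":{"aau":49,"d":52,"e":96,"jz":81,"lac":52},"m":13,"n":{"gl":18,"h":97,"ryv":4,"yp":34},"q":[29,88]}}
After op 14 (replace /fem/aak 39): {"abt":[{"gv":85,"to":84,"vgj":96,"vzk":47},{"js":81,"p":27,"zm":55},{"u":61,"zt":27},[52,87,41,24],{"gp":17}],"fem":{"aak":39,"g":{"aau":49,"d":52,"e":96,"jz":81,"lac":52},"m":13,"n":{"gl":18,"h":97,"ryv":4,"yp":34},"q":[29,88]}}
Value at /abt/4/gp: 17

Answer: 17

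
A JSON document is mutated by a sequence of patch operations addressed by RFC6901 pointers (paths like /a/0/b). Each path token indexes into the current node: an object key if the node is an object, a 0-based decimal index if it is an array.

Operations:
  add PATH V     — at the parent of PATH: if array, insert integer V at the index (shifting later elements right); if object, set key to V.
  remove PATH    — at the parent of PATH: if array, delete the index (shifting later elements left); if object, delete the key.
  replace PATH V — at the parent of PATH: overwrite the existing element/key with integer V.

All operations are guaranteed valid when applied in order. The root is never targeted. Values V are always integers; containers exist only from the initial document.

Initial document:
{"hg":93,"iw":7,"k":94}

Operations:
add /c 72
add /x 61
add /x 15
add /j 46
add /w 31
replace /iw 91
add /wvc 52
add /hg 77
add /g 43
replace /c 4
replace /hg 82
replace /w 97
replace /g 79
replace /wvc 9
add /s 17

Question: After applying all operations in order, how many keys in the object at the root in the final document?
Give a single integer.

Answer: 10

Derivation:
After op 1 (add /c 72): {"c":72,"hg":93,"iw":7,"k":94}
After op 2 (add /x 61): {"c":72,"hg":93,"iw":7,"k":94,"x":61}
After op 3 (add /x 15): {"c":72,"hg":93,"iw":7,"k":94,"x":15}
After op 4 (add /j 46): {"c":72,"hg":93,"iw":7,"j":46,"k":94,"x":15}
After op 5 (add /w 31): {"c":72,"hg":93,"iw":7,"j":46,"k":94,"w":31,"x":15}
After op 6 (replace /iw 91): {"c":72,"hg":93,"iw":91,"j":46,"k":94,"w":31,"x":15}
After op 7 (add /wvc 52): {"c":72,"hg":93,"iw":91,"j":46,"k":94,"w":31,"wvc":52,"x":15}
After op 8 (add /hg 77): {"c":72,"hg":77,"iw":91,"j":46,"k":94,"w":31,"wvc":52,"x":15}
After op 9 (add /g 43): {"c":72,"g":43,"hg":77,"iw":91,"j":46,"k":94,"w":31,"wvc":52,"x":15}
After op 10 (replace /c 4): {"c":4,"g":43,"hg":77,"iw":91,"j":46,"k":94,"w":31,"wvc":52,"x":15}
After op 11 (replace /hg 82): {"c":4,"g":43,"hg":82,"iw":91,"j":46,"k":94,"w":31,"wvc":52,"x":15}
After op 12 (replace /w 97): {"c":4,"g":43,"hg":82,"iw":91,"j":46,"k":94,"w":97,"wvc":52,"x":15}
After op 13 (replace /g 79): {"c":4,"g":79,"hg":82,"iw":91,"j":46,"k":94,"w":97,"wvc":52,"x":15}
After op 14 (replace /wvc 9): {"c":4,"g":79,"hg":82,"iw":91,"j":46,"k":94,"w":97,"wvc":9,"x":15}
After op 15 (add /s 17): {"c":4,"g":79,"hg":82,"iw":91,"j":46,"k":94,"s":17,"w":97,"wvc":9,"x":15}
Size at the root: 10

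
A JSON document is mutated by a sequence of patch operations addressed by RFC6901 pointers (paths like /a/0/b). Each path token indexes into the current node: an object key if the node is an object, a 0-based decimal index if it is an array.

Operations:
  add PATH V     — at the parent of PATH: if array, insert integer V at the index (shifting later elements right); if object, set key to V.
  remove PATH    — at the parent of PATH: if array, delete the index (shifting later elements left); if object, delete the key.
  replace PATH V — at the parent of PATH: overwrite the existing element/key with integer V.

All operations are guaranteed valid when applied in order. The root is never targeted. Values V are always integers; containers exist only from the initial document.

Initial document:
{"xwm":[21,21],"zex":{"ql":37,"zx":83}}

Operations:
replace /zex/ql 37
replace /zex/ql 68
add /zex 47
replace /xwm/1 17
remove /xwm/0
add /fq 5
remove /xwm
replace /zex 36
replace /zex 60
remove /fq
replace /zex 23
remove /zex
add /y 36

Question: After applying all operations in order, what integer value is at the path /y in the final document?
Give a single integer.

After op 1 (replace /zex/ql 37): {"xwm":[21,21],"zex":{"ql":37,"zx":83}}
After op 2 (replace /zex/ql 68): {"xwm":[21,21],"zex":{"ql":68,"zx":83}}
After op 3 (add /zex 47): {"xwm":[21,21],"zex":47}
After op 4 (replace /xwm/1 17): {"xwm":[21,17],"zex":47}
After op 5 (remove /xwm/0): {"xwm":[17],"zex":47}
After op 6 (add /fq 5): {"fq":5,"xwm":[17],"zex":47}
After op 7 (remove /xwm): {"fq":5,"zex":47}
After op 8 (replace /zex 36): {"fq":5,"zex":36}
After op 9 (replace /zex 60): {"fq":5,"zex":60}
After op 10 (remove /fq): {"zex":60}
After op 11 (replace /zex 23): {"zex":23}
After op 12 (remove /zex): {}
After op 13 (add /y 36): {"y":36}
Value at /y: 36

Answer: 36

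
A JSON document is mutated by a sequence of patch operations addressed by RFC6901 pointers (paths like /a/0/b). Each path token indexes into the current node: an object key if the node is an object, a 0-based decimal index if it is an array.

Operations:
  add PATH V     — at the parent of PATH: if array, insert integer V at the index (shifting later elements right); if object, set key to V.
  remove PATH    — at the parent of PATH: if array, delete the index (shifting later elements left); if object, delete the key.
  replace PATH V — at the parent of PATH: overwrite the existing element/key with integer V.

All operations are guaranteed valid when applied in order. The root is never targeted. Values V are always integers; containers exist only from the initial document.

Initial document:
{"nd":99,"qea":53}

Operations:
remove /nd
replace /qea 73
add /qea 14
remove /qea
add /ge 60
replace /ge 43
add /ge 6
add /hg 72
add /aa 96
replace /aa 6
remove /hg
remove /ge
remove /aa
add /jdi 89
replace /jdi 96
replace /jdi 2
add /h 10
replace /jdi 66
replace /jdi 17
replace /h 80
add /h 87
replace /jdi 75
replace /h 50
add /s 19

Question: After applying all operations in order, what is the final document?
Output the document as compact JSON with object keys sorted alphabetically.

Answer: {"h":50,"jdi":75,"s":19}

Derivation:
After op 1 (remove /nd): {"qea":53}
After op 2 (replace /qea 73): {"qea":73}
After op 3 (add /qea 14): {"qea":14}
After op 4 (remove /qea): {}
After op 5 (add /ge 60): {"ge":60}
After op 6 (replace /ge 43): {"ge":43}
After op 7 (add /ge 6): {"ge":6}
After op 8 (add /hg 72): {"ge":6,"hg":72}
After op 9 (add /aa 96): {"aa":96,"ge":6,"hg":72}
After op 10 (replace /aa 6): {"aa":6,"ge":6,"hg":72}
After op 11 (remove /hg): {"aa":6,"ge":6}
After op 12 (remove /ge): {"aa":6}
After op 13 (remove /aa): {}
After op 14 (add /jdi 89): {"jdi":89}
After op 15 (replace /jdi 96): {"jdi":96}
After op 16 (replace /jdi 2): {"jdi":2}
After op 17 (add /h 10): {"h":10,"jdi":2}
After op 18 (replace /jdi 66): {"h":10,"jdi":66}
After op 19 (replace /jdi 17): {"h":10,"jdi":17}
After op 20 (replace /h 80): {"h":80,"jdi":17}
After op 21 (add /h 87): {"h":87,"jdi":17}
After op 22 (replace /jdi 75): {"h":87,"jdi":75}
After op 23 (replace /h 50): {"h":50,"jdi":75}
After op 24 (add /s 19): {"h":50,"jdi":75,"s":19}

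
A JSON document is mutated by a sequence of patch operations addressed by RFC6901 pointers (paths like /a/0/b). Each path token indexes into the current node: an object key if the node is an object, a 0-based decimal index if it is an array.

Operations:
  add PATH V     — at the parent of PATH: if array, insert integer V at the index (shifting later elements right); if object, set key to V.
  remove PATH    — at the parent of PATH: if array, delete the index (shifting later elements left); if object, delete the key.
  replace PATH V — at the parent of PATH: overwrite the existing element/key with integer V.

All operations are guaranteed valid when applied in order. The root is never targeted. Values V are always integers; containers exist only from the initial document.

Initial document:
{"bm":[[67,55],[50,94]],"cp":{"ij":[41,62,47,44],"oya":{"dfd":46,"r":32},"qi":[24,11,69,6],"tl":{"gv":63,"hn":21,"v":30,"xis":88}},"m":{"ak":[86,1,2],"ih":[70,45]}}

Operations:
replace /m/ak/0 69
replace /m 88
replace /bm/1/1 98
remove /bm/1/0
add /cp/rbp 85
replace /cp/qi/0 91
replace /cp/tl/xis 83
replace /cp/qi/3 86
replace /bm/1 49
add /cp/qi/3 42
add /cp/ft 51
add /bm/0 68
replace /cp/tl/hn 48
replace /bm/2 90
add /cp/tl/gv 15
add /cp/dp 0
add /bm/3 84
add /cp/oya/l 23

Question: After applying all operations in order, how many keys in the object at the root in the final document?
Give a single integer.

Answer: 3

Derivation:
After op 1 (replace /m/ak/0 69): {"bm":[[67,55],[50,94]],"cp":{"ij":[41,62,47,44],"oya":{"dfd":46,"r":32},"qi":[24,11,69,6],"tl":{"gv":63,"hn":21,"v":30,"xis":88}},"m":{"ak":[69,1,2],"ih":[70,45]}}
After op 2 (replace /m 88): {"bm":[[67,55],[50,94]],"cp":{"ij":[41,62,47,44],"oya":{"dfd":46,"r":32},"qi":[24,11,69,6],"tl":{"gv":63,"hn":21,"v":30,"xis":88}},"m":88}
After op 3 (replace /bm/1/1 98): {"bm":[[67,55],[50,98]],"cp":{"ij":[41,62,47,44],"oya":{"dfd":46,"r":32},"qi":[24,11,69,6],"tl":{"gv":63,"hn":21,"v":30,"xis":88}},"m":88}
After op 4 (remove /bm/1/0): {"bm":[[67,55],[98]],"cp":{"ij":[41,62,47,44],"oya":{"dfd":46,"r":32},"qi":[24,11,69,6],"tl":{"gv":63,"hn":21,"v":30,"xis":88}},"m":88}
After op 5 (add /cp/rbp 85): {"bm":[[67,55],[98]],"cp":{"ij":[41,62,47,44],"oya":{"dfd":46,"r":32},"qi":[24,11,69,6],"rbp":85,"tl":{"gv":63,"hn":21,"v":30,"xis":88}},"m":88}
After op 6 (replace /cp/qi/0 91): {"bm":[[67,55],[98]],"cp":{"ij":[41,62,47,44],"oya":{"dfd":46,"r":32},"qi":[91,11,69,6],"rbp":85,"tl":{"gv":63,"hn":21,"v":30,"xis":88}},"m":88}
After op 7 (replace /cp/tl/xis 83): {"bm":[[67,55],[98]],"cp":{"ij":[41,62,47,44],"oya":{"dfd":46,"r":32},"qi":[91,11,69,6],"rbp":85,"tl":{"gv":63,"hn":21,"v":30,"xis":83}},"m":88}
After op 8 (replace /cp/qi/3 86): {"bm":[[67,55],[98]],"cp":{"ij":[41,62,47,44],"oya":{"dfd":46,"r":32},"qi":[91,11,69,86],"rbp":85,"tl":{"gv":63,"hn":21,"v":30,"xis":83}},"m":88}
After op 9 (replace /bm/1 49): {"bm":[[67,55],49],"cp":{"ij":[41,62,47,44],"oya":{"dfd":46,"r":32},"qi":[91,11,69,86],"rbp":85,"tl":{"gv":63,"hn":21,"v":30,"xis":83}},"m":88}
After op 10 (add /cp/qi/3 42): {"bm":[[67,55],49],"cp":{"ij":[41,62,47,44],"oya":{"dfd":46,"r":32},"qi":[91,11,69,42,86],"rbp":85,"tl":{"gv":63,"hn":21,"v":30,"xis":83}},"m":88}
After op 11 (add /cp/ft 51): {"bm":[[67,55],49],"cp":{"ft":51,"ij":[41,62,47,44],"oya":{"dfd":46,"r":32},"qi":[91,11,69,42,86],"rbp":85,"tl":{"gv":63,"hn":21,"v":30,"xis":83}},"m":88}
After op 12 (add /bm/0 68): {"bm":[68,[67,55],49],"cp":{"ft":51,"ij":[41,62,47,44],"oya":{"dfd":46,"r":32},"qi":[91,11,69,42,86],"rbp":85,"tl":{"gv":63,"hn":21,"v":30,"xis":83}},"m":88}
After op 13 (replace /cp/tl/hn 48): {"bm":[68,[67,55],49],"cp":{"ft":51,"ij":[41,62,47,44],"oya":{"dfd":46,"r":32},"qi":[91,11,69,42,86],"rbp":85,"tl":{"gv":63,"hn":48,"v":30,"xis":83}},"m":88}
After op 14 (replace /bm/2 90): {"bm":[68,[67,55],90],"cp":{"ft":51,"ij":[41,62,47,44],"oya":{"dfd":46,"r":32},"qi":[91,11,69,42,86],"rbp":85,"tl":{"gv":63,"hn":48,"v":30,"xis":83}},"m":88}
After op 15 (add /cp/tl/gv 15): {"bm":[68,[67,55],90],"cp":{"ft":51,"ij":[41,62,47,44],"oya":{"dfd":46,"r":32},"qi":[91,11,69,42,86],"rbp":85,"tl":{"gv":15,"hn":48,"v":30,"xis":83}},"m":88}
After op 16 (add /cp/dp 0): {"bm":[68,[67,55],90],"cp":{"dp":0,"ft":51,"ij":[41,62,47,44],"oya":{"dfd":46,"r":32},"qi":[91,11,69,42,86],"rbp":85,"tl":{"gv":15,"hn":48,"v":30,"xis":83}},"m":88}
After op 17 (add /bm/3 84): {"bm":[68,[67,55],90,84],"cp":{"dp":0,"ft":51,"ij":[41,62,47,44],"oya":{"dfd":46,"r":32},"qi":[91,11,69,42,86],"rbp":85,"tl":{"gv":15,"hn":48,"v":30,"xis":83}},"m":88}
After op 18 (add /cp/oya/l 23): {"bm":[68,[67,55],90,84],"cp":{"dp":0,"ft":51,"ij":[41,62,47,44],"oya":{"dfd":46,"l":23,"r":32},"qi":[91,11,69,42,86],"rbp":85,"tl":{"gv":15,"hn":48,"v":30,"xis":83}},"m":88}
Size at the root: 3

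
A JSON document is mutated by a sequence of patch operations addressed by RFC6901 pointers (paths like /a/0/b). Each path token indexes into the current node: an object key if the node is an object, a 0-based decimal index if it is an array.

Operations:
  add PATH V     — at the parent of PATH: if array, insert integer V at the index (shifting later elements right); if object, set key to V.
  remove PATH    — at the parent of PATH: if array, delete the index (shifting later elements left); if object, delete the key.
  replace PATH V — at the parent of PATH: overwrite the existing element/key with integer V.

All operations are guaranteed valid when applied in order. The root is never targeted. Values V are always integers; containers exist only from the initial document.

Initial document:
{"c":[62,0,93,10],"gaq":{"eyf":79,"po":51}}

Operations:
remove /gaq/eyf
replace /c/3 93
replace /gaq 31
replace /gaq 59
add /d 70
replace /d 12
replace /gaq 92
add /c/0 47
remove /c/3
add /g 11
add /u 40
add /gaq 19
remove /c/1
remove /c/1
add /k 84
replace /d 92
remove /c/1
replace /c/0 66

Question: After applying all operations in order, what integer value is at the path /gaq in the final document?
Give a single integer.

After op 1 (remove /gaq/eyf): {"c":[62,0,93,10],"gaq":{"po":51}}
After op 2 (replace /c/3 93): {"c":[62,0,93,93],"gaq":{"po":51}}
After op 3 (replace /gaq 31): {"c":[62,0,93,93],"gaq":31}
After op 4 (replace /gaq 59): {"c":[62,0,93,93],"gaq":59}
After op 5 (add /d 70): {"c":[62,0,93,93],"d":70,"gaq":59}
After op 6 (replace /d 12): {"c":[62,0,93,93],"d":12,"gaq":59}
After op 7 (replace /gaq 92): {"c":[62,0,93,93],"d":12,"gaq":92}
After op 8 (add /c/0 47): {"c":[47,62,0,93,93],"d":12,"gaq":92}
After op 9 (remove /c/3): {"c":[47,62,0,93],"d":12,"gaq":92}
After op 10 (add /g 11): {"c":[47,62,0,93],"d":12,"g":11,"gaq":92}
After op 11 (add /u 40): {"c":[47,62,0,93],"d":12,"g":11,"gaq":92,"u":40}
After op 12 (add /gaq 19): {"c":[47,62,0,93],"d":12,"g":11,"gaq":19,"u":40}
After op 13 (remove /c/1): {"c":[47,0,93],"d":12,"g":11,"gaq":19,"u":40}
After op 14 (remove /c/1): {"c":[47,93],"d":12,"g":11,"gaq":19,"u":40}
After op 15 (add /k 84): {"c":[47,93],"d":12,"g":11,"gaq":19,"k":84,"u":40}
After op 16 (replace /d 92): {"c":[47,93],"d":92,"g":11,"gaq":19,"k":84,"u":40}
After op 17 (remove /c/1): {"c":[47],"d":92,"g":11,"gaq":19,"k":84,"u":40}
After op 18 (replace /c/0 66): {"c":[66],"d":92,"g":11,"gaq":19,"k":84,"u":40}
Value at /gaq: 19

Answer: 19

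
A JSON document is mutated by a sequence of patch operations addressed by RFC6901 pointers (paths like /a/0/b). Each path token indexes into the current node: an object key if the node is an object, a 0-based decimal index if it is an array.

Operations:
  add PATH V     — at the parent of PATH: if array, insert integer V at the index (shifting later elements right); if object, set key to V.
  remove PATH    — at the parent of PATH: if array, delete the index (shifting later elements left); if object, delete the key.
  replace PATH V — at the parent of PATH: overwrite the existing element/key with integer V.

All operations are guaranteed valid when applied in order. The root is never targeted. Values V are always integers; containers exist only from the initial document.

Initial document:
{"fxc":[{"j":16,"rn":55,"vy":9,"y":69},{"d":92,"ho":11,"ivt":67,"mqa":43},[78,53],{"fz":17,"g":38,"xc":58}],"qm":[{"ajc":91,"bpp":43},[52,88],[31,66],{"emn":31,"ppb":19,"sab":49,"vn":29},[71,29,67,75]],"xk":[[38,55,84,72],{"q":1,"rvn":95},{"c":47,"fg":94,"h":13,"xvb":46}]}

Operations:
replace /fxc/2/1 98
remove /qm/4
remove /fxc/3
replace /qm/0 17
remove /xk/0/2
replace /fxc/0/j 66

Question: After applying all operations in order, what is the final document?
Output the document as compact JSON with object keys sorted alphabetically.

After op 1 (replace /fxc/2/1 98): {"fxc":[{"j":16,"rn":55,"vy":9,"y":69},{"d":92,"ho":11,"ivt":67,"mqa":43},[78,98],{"fz":17,"g":38,"xc":58}],"qm":[{"ajc":91,"bpp":43},[52,88],[31,66],{"emn":31,"ppb":19,"sab":49,"vn":29},[71,29,67,75]],"xk":[[38,55,84,72],{"q":1,"rvn":95},{"c":47,"fg":94,"h":13,"xvb":46}]}
After op 2 (remove /qm/4): {"fxc":[{"j":16,"rn":55,"vy":9,"y":69},{"d":92,"ho":11,"ivt":67,"mqa":43},[78,98],{"fz":17,"g":38,"xc":58}],"qm":[{"ajc":91,"bpp":43},[52,88],[31,66],{"emn":31,"ppb":19,"sab":49,"vn":29}],"xk":[[38,55,84,72],{"q":1,"rvn":95},{"c":47,"fg":94,"h":13,"xvb":46}]}
After op 3 (remove /fxc/3): {"fxc":[{"j":16,"rn":55,"vy":9,"y":69},{"d":92,"ho":11,"ivt":67,"mqa":43},[78,98]],"qm":[{"ajc":91,"bpp":43},[52,88],[31,66],{"emn":31,"ppb":19,"sab":49,"vn":29}],"xk":[[38,55,84,72],{"q":1,"rvn":95},{"c":47,"fg":94,"h":13,"xvb":46}]}
After op 4 (replace /qm/0 17): {"fxc":[{"j":16,"rn":55,"vy":9,"y":69},{"d":92,"ho":11,"ivt":67,"mqa":43},[78,98]],"qm":[17,[52,88],[31,66],{"emn":31,"ppb":19,"sab":49,"vn":29}],"xk":[[38,55,84,72],{"q":1,"rvn":95},{"c":47,"fg":94,"h":13,"xvb":46}]}
After op 5 (remove /xk/0/2): {"fxc":[{"j":16,"rn":55,"vy":9,"y":69},{"d":92,"ho":11,"ivt":67,"mqa":43},[78,98]],"qm":[17,[52,88],[31,66],{"emn":31,"ppb":19,"sab":49,"vn":29}],"xk":[[38,55,72],{"q":1,"rvn":95},{"c":47,"fg":94,"h":13,"xvb":46}]}
After op 6 (replace /fxc/0/j 66): {"fxc":[{"j":66,"rn":55,"vy":9,"y":69},{"d":92,"ho":11,"ivt":67,"mqa":43},[78,98]],"qm":[17,[52,88],[31,66],{"emn":31,"ppb":19,"sab":49,"vn":29}],"xk":[[38,55,72],{"q":1,"rvn":95},{"c":47,"fg":94,"h":13,"xvb":46}]}

Answer: {"fxc":[{"j":66,"rn":55,"vy":9,"y":69},{"d":92,"ho":11,"ivt":67,"mqa":43},[78,98]],"qm":[17,[52,88],[31,66],{"emn":31,"ppb":19,"sab":49,"vn":29}],"xk":[[38,55,72],{"q":1,"rvn":95},{"c":47,"fg":94,"h":13,"xvb":46}]}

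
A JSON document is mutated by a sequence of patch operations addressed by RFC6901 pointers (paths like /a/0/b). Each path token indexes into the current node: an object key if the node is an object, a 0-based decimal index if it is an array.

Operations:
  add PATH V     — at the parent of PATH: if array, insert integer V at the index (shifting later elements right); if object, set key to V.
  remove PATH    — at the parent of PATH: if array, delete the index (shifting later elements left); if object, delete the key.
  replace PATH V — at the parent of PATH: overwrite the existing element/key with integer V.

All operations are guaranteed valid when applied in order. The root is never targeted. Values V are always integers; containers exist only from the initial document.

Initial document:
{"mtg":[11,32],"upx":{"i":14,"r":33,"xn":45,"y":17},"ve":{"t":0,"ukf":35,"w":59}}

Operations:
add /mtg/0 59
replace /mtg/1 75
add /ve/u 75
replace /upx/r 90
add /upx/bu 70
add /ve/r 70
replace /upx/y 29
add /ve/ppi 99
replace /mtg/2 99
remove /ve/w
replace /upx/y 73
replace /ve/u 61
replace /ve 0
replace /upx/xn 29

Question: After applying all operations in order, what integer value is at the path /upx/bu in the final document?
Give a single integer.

Answer: 70

Derivation:
After op 1 (add /mtg/0 59): {"mtg":[59,11,32],"upx":{"i":14,"r":33,"xn":45,"y":17},"ve":{"t":0,"ukf":35,"w":59}}
After op 2 (replace /mtg/1 75): {"mtg":[59,75,32],"upx":{"i":14,"r":33,"xn":45,"y":17},"ve":{"t":0,"ukf":35,"w":59}}
After op 3 (add /ve/u 75): {"mtg":[59,75,32],"upx":{"i":14,"r":33,"xn":45,"y":17},"ve":{"t":0,"u":75,"ukf":35,"w":59}}
After op 4 (replace /upx/r 90): {"mtg":[59,75,32],"upx":{"i":14,"r":90,"xn":45,"y":17},"ve":{"t":0,"u":75,"ukf":35,"w":59}}
After op 5 (add /upx/bu 70): {"mtg":[59,75,32],"upx":{"bu":70,"i":14,"r":90,"xn":45,"y":17},"ve":{"t":0,"u":75,"ukf":35,"w":59}}
After op 6 (add /ve/r 70): {"mtg":[59,75,32],"upx":{"bu":70,"i":14,"r":90,"xn":45,"y":17},"ve":{"r":70,"t":0,"u":75,"ukf":35,"w":59}}
After op 7 (replace /upx/y 29): {"mtg":[59,75,32],"upx":{"bu":70,"i":14,"r":90,"xn":45,"y":29},"ve":{"r":70,"t":0,"u":75,"ukf":35,"w":59}}
After op 8 (add /ve/ppi 99): {"mtg":[59,75,32],"upx":{"bu":70,"i":14,"r":90,"xn":45,"y":29},"ve":{"ppi":99,"r":70,"t":0,"u":75,"ukf":35,"w":59}}
After op 9 (replace /mtg/2 99): {"mtg":[59,75,99],"upx":{"bu":70,"i":14,"r":90,"xn":45,"y":29},"ve":{"ppi":99,"r":70,"t":0,"u":75,"ukf":35,"w":59}}
After op 10 (remove /ve/w): {"mtg":[59,75,99],"upx":{"bu":70,"i":14,"r":90,"xn":45,"y":29},"ve":{"ppi":99,"r":70,"t":0,"u":75,"ukf":35}}
After op 11 (replace /upx/y 73): {"mtg":[59,75,99],"upx":{"bu":70,"i":14,"r":90,"xn":45,"y":73},"ve":{"ppi":99,"r":70,"t":0,"u":75,"ukf":35}}
After op 12 (replace /ve/u 61): {"mtg":[59,75,99],"upx":{"bu":70,"i":14,"r":90,"xn":45,"y":73},"ve":{"ppi":99,"r":70,"t":0,"u":61,"ukf":35}}
After op 13 (replace /ve 0): {"mtg":[59,75,99],"upx":{"bu":70,"i":14,"r":90,"xn":45,"y":73},"ve":0}
After op 14 (replace /upx/xn 29): {"mtg":[59,75,99],"upx":{"bu":70,"i":14,"r":90,"xn":29,"y":73},"ve":0}
Value at /upx/bu: 70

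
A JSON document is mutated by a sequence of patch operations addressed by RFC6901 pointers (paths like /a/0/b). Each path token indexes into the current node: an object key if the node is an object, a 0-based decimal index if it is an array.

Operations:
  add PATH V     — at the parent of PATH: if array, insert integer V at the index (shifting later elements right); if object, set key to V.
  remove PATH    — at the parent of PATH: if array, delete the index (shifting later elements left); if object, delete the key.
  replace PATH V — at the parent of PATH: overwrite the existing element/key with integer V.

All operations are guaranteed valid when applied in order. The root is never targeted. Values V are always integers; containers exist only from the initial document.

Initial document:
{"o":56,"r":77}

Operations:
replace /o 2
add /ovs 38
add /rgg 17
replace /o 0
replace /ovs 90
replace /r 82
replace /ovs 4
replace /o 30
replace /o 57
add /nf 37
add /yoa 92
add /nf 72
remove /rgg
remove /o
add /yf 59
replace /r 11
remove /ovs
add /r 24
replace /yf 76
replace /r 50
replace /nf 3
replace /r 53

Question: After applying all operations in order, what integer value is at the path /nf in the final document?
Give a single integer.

After op 1 (replace /o 2): {"o":2,"r":77}
After op 2 (add /ovs 38): {"o":2,"ovs":38,"r":77}
After op 3 (add /rgg 17): {"o":2,"ovs":38,"r":77,"rgg":17}
After op 4 (replace /o 0): {"o":0,"ovs":38,"r":77,"rgg":17}
After op 5 (replace /ovs 90): {"o":0,"ovs":90,"r":77,"rgg":17}
After op 6 (replace /r 82): {"o":0,"ovs":90,"r":82,"rgg":17}
After op 7 (replace /ovs 4): {"o":0,"ovs":4,"r":82,"rgg":17}
After op 8 (replace /o 30): {"o":30,"ovs":4,"r":82,"rgg":17}
After op 9 (replace /o 57): {"o":57,"ovs":4,"r":82,"rgg":17}
After op 10 (add /nf 37): {"nf":37,"o":57,"ovs":4,"r":82,"rgg":17}
After op 11 (add /yoa 92): {"nf":37,"o":57,"ovs":4,"r":82,"rgg":17,"yoa":92}
After op 12 (add /nf 72): {"nf":72,"o":57,"ovs":4,"r":82,"rgg":17,"yoa":92}
After op 13 (remove /rgg): {"nf":72,"o":57,"ovs":4,"r":82,"yoa":92}
After op 14 (remove /o): {"nf":72,"ovs":4,"r":82,"yoa":92}
After op 15 (add /yf 59): {"nf":72,"ovs":4,"r":82,"yf":59,"yoa":92}
After op 16 (replace /r 11): {"nf":72,"ovs":4,"r":11,"yf":59,"yoa":92}
After op 17 (remove /ovs): {"nf":72,"r":11,"yf":59,"yoa":92}
After op 18 (add /r 24): {"nf":72,"r":24,"yf":59,"yoa":92}
After op 19 (replace /yf 76): {"nf":72,"r":24,"yf":76,"yoa":92}
After op 20 (replace /r 50): {"nf":72,"r":50,"yf":76,"yoa":92}
After op 21 (replace /nf 3): {"nf":3,"r":50,"yf":76,"yoa":92}
After op 22 (replace /r 53): {"nf":3,"r":53,"yf":76,"yoa":92}
Value at /nf: 3

Answer: 3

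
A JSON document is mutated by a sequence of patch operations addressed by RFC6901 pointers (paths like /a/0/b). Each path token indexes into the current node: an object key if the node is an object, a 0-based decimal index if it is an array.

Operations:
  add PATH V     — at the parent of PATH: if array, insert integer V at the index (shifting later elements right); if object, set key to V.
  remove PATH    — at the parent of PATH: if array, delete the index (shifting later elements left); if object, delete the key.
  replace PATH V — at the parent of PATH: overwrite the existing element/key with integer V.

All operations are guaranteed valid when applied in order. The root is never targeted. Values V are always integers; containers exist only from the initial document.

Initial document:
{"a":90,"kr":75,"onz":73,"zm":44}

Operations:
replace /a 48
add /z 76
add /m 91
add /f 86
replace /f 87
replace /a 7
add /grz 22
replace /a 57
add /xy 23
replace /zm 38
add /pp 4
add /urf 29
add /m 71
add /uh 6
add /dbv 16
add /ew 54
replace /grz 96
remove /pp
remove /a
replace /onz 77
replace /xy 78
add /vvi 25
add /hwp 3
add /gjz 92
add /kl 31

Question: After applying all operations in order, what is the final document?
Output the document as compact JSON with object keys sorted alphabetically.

After op 1 (replace /a 48): {"a":48,"kr":75,"onz":73,"zm":44}
After op 2 (add /z 76): {"a":48,"kr":75,"onz":73,"z":76,"zm":44}
After op 3 (add /m 91): {"a":48,"kr":75,"m":91,"onz":73,"z":76,"zm":44}
After op 4 (add /f 86): {"a":48,"f":86,"kr":75,"m":91,"onz":73,"z":76,"zm":44}
After op 5 (replace /f 87): {"a":48,"f":87,"kr":75,"m":91,"onz":73,"z":76,"zm":44}
After op 6 (replace /a 7): {"a":7,"f":87,"kr":75,"m":91,"onz":73,"z":76,"zm":44}
After op 7 (add /grz 22): {"a":7,"f":87,"grz":22,"kr":75,"m":91,"onz":73,"z":76,"zm":44}
After op 8 (replace /a 57): {"a":57,"f":87,"grz":22,"kr":75,"m":91,"onz":73,"z":76,"zm":44}
After op 9 (add /xy 23): {"a":57,"f":87,"grz":22,"kr":75,"m":91,"onz":73,"xy":23,"z":76,"zm":44}
After op 10 (replace /zm 38): {"a":57,"f":87,"grz":22,"kr":75,"m":91,"onz":73,"xy":23,"z":76,"zm":38}
After op 11 (add /pp 4): {"a":57,"f":87,"grz":22,"kr":75,"m":91,"onz":73,"pp":4,"xy":23,"z":76,"zm":38}
After op 12 (add /urf 29): {"a":57,"f":87,"grz":22,"kr":75,"m":91,"onz":73,"pp":4,"urf":29,"xy":23,"z":76,"zm":38}
After op 13 (add /m 71): {"a":57,"f":87,"grz":22,"kr":75,"m":71,"onz":73,"pp":4,"urf":29,"xy":23,"z":76,"zm":38}
After op 14 (add /uh 6): {"a":57,"f":87,"grz":22,"kr":75,"m":71,"onz":73,"pp":4,"uh":6,"urf":29,"xy":23,"z":76,"zm":38}
After op 15 (add /dbv 16): {"a":57,"dbv":16,"f":87,"grz":22,"kr":75,"m":71,"onz":73,"pp":4,"uh":6,"urf":29,"xy":23,"z":76,"zm":38}
After op 16 (add /ew 54): {"a":57,"dbv":16,"ew":54,"f":87,"grz":22,"kr":75,"m":71,"onz":73,"pp":4,"uh":6,"urf":29,"xy":23,"z":76,"zm":38}
After op 17 (replace /grz 96): {"a":57,"dbv":16,"ew":54,"f":87,"grz":96,"kr":75,"m":71,"onz":73,"pp":4,"uh":6,"urf":29,"xy":23,"z":76,"zm":38}
After op 18 (remove /pp): {"a":57,"dbv":16,"ew":54,"f":87,"grz":96,"kr":75,"m":71,"onz":73,"uh":6,"urf":29,"xy":23,"z":76,"zm":38}
After op 19 (remove /a): {"dbv":16,"ew":54,"f":87,"grz":96,"kr":75,"m":71,"onz":73,"uh":6,"urf":29,"xy":23,"z":76,"zm":38}
After op 20 (replace /onz 77): {"dbv":16,"ew":54,"f":87,"grz":96,"kr":75,"m":71,"onz":77,"uh":6,"urf":29,"xy":23,"z":76,"zm":38}
After op 21 (replace /xy 78): {"dbv":16,"ew":54,"f":87,"grz":96,"kr":75,"m":71,"onz":77,"uh":6,"urf":29,"xy":78,"z":76,"zm":38}
After op 22 (add /vvi 25): {"dbv":16,"ew":54,"f":87,"grz":96,"kr":75,"m":71,"onz":77,"uh":6,"urf":29,"vvi":25,"xy":78,"z":76,"zm":38}
After op 23 (add /hwp 3): {"dbv":16,"ew":54,"f":87,"grz":96,"hwp":3,"kr":75,"m":71,"onz":77,"uh":6,"urf":29,"vvi":25,"xy":78,"z":76,"zm":38}
After op 24 (add /gjz 92): {"dbv":16,"ew":54,"f":87,"gjz":92,"grz":96,"hwp":3,"kr":75,"m":71,"onz":77,"uh":6,"urf":29,"vvi":25,"xy":78,"z":76,"zm":38}
After op 25 (add /kl 31): {"dbv":16,"ew":54,"f":87,"gjz":92,"grz":96,"hwp":3,"kl":31,"kr":75,"m":71,"onz":77,"uh":6,"urf":29,"vvi":25,"xy":78,"z":76,"zm":38}

Answer: {"dbv":16,"ew":54,"f":87,"gjz":92,"grz":96,"hwp":3,"kl":31,"kr":75,"m":71,"onz":77,"uh":6,"urf":29,"vvi":25,"xy":78,"z":76,"zm":38}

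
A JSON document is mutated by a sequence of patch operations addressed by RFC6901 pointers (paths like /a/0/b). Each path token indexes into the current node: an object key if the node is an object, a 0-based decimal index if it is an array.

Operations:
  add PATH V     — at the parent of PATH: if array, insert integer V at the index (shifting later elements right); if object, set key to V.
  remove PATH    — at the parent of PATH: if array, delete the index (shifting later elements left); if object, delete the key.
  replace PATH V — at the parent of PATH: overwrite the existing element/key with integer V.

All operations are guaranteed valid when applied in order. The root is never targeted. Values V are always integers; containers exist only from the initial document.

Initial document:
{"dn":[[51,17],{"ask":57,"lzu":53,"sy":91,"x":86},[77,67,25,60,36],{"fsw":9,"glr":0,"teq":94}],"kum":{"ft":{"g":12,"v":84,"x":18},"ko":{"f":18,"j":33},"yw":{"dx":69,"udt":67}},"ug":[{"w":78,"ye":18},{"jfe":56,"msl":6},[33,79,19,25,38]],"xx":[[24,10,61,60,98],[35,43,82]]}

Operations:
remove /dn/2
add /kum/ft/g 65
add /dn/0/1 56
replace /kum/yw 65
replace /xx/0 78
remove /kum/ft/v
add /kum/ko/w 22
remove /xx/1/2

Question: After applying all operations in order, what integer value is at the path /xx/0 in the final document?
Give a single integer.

Answer: 78

Derivation:
After op 1 (remove /dn/2): {"dn":[[51,17],{"ask":57,"lzu":53,"sy":91,"x":86},{"fsw":9,"glr":0,"teq":94}],"kum":{"ft":{"g":12,"v":84,"x":18},"ko":{"f":18,"j":33},"yw":{"dx":69,"udt":67}},"ug":[{"w":78,"ye":18},{"jfe":56,"msl":6},[33,79,19,25,38]],"xx":[[24,10,61,60,98],[35,43,82]]}
After op 2 (add /kum/ft/g 65): {"dn":[[51,17],{"ask":57,"lzu":53,"sy":91,"x":86},{"fsw":9,"glr":0,"teq":94}],"kum":{"ft":{"g":65,"v":84,"x":18},"ko":{"f":18,"j":33},"yw":{"dx":69,"udt":67}},"ug":[{"w":78,"ye":18},{"jfe":56,"msl":6},[33,79,19,25,38]],"xx":[[24,10,61,60,98],[35,43,82]]}
After op 3 (add /dn/0/1 56): {"dn":[[51,56,17],{"ask":57,"lzu":53,"sy":91,"x":86},{"fsw":9,"glr":0,"teq":94}],"kum":{"ft":{"g":65,"v":84,"x":18},"ko":{"f":18,"j":33},"yw":{"dx":69,"udt":67}},"ug":[{"w":78,"ye":18},{"jfe":56,"msl":6},[33,79,19,25,38]],"xx":[[24,10,61,60,98],[35,43,82]]}
After op 4 (replace /kum/yw 65): {"dn":[[51,56,17],{"ask":57,"lzu":53,"sy":91,"x":86},{"fsw":9,"glr":0,"teq":94}],"kum":{"ft":{"g":65,"v":84,"x":18},"ko":{"f":18,"j":33},"yw":65},"ug":[{"w":78,"ye":18},{"jfe":56,"msl":6},[33,79,19,25,38]],"xx":[[24,10,61,60,98],[35,43,82]]}
After op 5 (replace /xx/0 78): {"dn":[[51,56,17],{"ask":57,"lzu":53,"sy":91,"x":86},{"fsw":9,"glr":0,"teq":94}],"kum":{"ft":{"g":65,"v":84,"x":18},"ko":{"f":18,"j":33},"yw":65},"ug":[{"w":78,"ye":18},{"jfe":56,"msl":6},[33,79,19,25,38]],"xx":[78,[35,43,82]]}
After op 6 (remove /kum/ft/v): {"dn":[[51,56,17],{"ask":57,"lzu":53,"sy":91,"x":86},{"fsw":9,"glr":0,"teq":94}],"kum":{"ft":{"g":65,"x":18},"ko":{"f":18,"j":33},"yw":65},"ug":[{"w":78,"ye":18},{"jfe":56,"msl":6},[33,79,19,25,38]],"xx":[78,[35,43,82]]}
After op 7 (add /kum/ko/w 22): {"dn":[[51,56,17],{"ask":57,"lzu":53,"sy":91,"x":86},{"fsw":9,"glr":0,"teq":94}],"kum":{"ft":{"g":65,"x":18},"ko":{"f":18,"j":33,"w":22},"yw":65},"ug":[{"w":78,"ye":18},{"jfe":56,"msl":6},[33,79,19,25,38]],"xx":[78,[35,43,82]]}
After op 8 (remove /xx/1/2): {"dn":[[51,56,17],{"ask":57,"lzu":53,"sy":91,"x":86},{"fsw":9,"glr":0,"teq":94}],"kum":{"ft":{"g":65,"x":18},"ko":{"f":18,"j":33,"w":22},"yw":65},"ug":[{"w":78,"ye":18},{"jfe":56,"msl":6},[33,79,19,25,38]],"xx":[78,[35,43]]}
Value at /xx/0: 78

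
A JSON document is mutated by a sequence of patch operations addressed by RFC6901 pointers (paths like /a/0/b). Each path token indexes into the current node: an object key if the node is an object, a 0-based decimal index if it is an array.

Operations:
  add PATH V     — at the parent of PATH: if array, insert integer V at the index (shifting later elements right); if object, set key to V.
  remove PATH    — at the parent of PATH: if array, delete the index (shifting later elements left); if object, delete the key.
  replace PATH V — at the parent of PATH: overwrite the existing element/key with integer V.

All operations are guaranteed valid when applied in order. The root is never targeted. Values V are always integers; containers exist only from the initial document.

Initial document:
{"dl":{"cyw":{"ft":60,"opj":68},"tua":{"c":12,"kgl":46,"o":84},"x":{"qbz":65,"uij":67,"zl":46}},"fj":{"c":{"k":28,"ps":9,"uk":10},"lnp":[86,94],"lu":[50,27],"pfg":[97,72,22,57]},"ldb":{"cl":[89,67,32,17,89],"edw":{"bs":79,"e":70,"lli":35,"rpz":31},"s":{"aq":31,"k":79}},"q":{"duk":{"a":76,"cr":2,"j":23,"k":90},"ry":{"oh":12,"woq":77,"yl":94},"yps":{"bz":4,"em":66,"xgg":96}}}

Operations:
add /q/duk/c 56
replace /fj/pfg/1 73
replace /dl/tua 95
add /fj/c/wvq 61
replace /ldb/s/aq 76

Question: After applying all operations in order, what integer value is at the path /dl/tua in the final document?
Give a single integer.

Answer: 95

Derivation:
After op 1 (add /q/duk/c 56): {"dl":{"cyw":{"ft":60,"opj":68},"tua":{"c":12,"kgl":46,"o":84},"x":{"qbz":65,"uij":67,"zl":46}},"fj":{"c":{"k":28,"ps":9,"uk":10},"lnp":[86,94],"lu":[50,27],"pfg":[97,72,22,57]},"ldb":{"cl":[89,67,32,17,89],"edw":{"bs":79,"e":70,"lli":35,"rpz":31},"s":{"aq":31,"k":79}},"q":{"duk":{"a":76,"c":56,"cr":2,"j":23,"k":90},"ry":{"oh":12,"woq":77,"yl":94},"yps":{"bz":4,"em":66,"xgg":96}}}
After op 2 (replace /fj/pfg/1 73): {"dl":{"cyw":{"ft":60,"opj":68},"tua":{"c":12,"kgl":46,"o":84},"x":{"qbz":65,"uij":67,"zl":46}},"fj":{"c":{"k":28,"ps":9,"uk":10},"lnp":[86,94],"lu":[50,27],"pfg":[97,73,22,57]},"ldb":{"cl":[89,67,32,17,89],"edw":{"bs":79,"e":70,"lli":35,"rpz":31},"s":{"aq":31,"k":79}},"q":{"duk":{"a":76,"c":56,"cr":2,"j":23,"k":90},"ry":{"oh":12,"woq":77,"yl":94},"yps":{"bz":4,"em":66,"xgg":96}}}
After op 3 (replace /dl/tua 95): {"dl":{"cyw":{"ft":60,"opj":68},"tua":95,"x":{"qbz":65,"uij":67,"zl":46}},"fj":{"c":{"k":28,"ps":9,"uk":10},"lnp":[86,94],"lu":[50,27],"pfg":[97,73,22,57]},"ldb":{"cl":[89,67,32,17,89],"edw":{"bs":79,"e":70,"lli":35,"rpz":31},"s":{"aq":31,"k":79}},"q":{"duk":{"a":76,"c":56,"cr":2,"j":23,"k":90},"ry":{"oh":12,"woq":77,"yl":94},"yps":{"bz":4,"em":66,"xgg":96}}}
After op 4 (add /fj/c/wvq 61): {"dl":{"cyw":{"ft":60,"opj":68},"tua":95,"x":{"qbz":65,"uij":67,"zl":46}},"fj":{"c":{"k":28,"ps":9,"uk":10,"wvq":61},"lnp":[86,94],"lu":[50,27],"pfg":[97,73,22,57]},"ldb":{"cl":[89,67,32,17,89],"edw":{"bs":79,"e":70,"lli":35,"rpz":31},"s":{"aq":31,"k":79}},"q":{"duk":{"a":76,"c":56,"cr":2,"j":23,"k":90},"ry":{"oh":12,"woq":77,"yl":94},"yps":{"bz":4,"em":66,"xgg":96}}}
After op 5 (replace /ldb/s/aq 76): {"dl":{"cyw":{"ft":60,"opj":68},"tua":95,"x":{"qbz":65,"uij":67,"zl":46}},"fj":{"c":{"k":28,"ps":9,"uk":10,"wvq":61},"lnp":[86,94],"lu":[50,27],"pfg":[97,73,22,57]},"ldb":{"cl":[89,67,32,17,89],"edw":{"bs":79,"e":70,"lli":35,"rpz":31},"s":{"aq":76,"k":79}},"q":{"duk":{"a":76,"c":56,"cr":2,"j":23,"k":90},"ry":{"oh":12,"woq":77,"yl":94},"yps":{"bz":4,"em":66,"xgg":96}}}
Value at /dl/tua: 95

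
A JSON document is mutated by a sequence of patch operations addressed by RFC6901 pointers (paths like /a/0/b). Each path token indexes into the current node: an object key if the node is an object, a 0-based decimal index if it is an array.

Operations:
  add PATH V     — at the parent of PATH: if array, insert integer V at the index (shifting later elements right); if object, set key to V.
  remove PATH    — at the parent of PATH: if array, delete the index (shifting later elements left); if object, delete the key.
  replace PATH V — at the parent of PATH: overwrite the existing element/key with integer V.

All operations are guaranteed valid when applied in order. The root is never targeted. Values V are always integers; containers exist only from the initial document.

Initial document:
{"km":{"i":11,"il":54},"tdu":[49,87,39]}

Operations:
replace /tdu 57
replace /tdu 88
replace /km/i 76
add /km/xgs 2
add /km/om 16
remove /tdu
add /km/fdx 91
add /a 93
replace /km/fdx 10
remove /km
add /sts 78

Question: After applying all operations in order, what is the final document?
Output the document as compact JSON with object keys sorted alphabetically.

After op 1 (replace /tdu 57): {"km":{"i":11,"il":54},"tdu":57}
After op 2 (replace /tdu 88): {"km":{"i":11,"il":54},"tdu":88}
After op 3 (replace /km/i 76): {"km":{"i":76,"il":54},"tdu":88}
After op 4 (add /km/xgs 2): {"km":{"i":76,"il":54,"xgs":2},"tdu":88}
After op 5 (add /km/om 16): {"km":{"i":76,"il":54,"om":16,"xgs":2},"tdu":88}
After op 6 (remove /tdu): {"km":{"i":76,"il":54,"om":16,"xgs":2}}
After op 7 (add /km/fdx 91): {"km":{"fdx":91,"i":76,"il":54,"om":16,"xgs":2}}
After op 8 (add /a 93): {"a":93,"km":{"fdx":91,"i":76,"il":54,"om":16,"xgs":2}}
After op 9 (replace /km/fdx 10): {"a":93,"km":{"fdx":10,"i":76,"il":54,"om":16,"xgs":2}}
After op 10 (remove /km): {"a":93}
After op 11 (add /sts 78): {"a":93,"sts":78}

Answer: {"a":93,"sts":78}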